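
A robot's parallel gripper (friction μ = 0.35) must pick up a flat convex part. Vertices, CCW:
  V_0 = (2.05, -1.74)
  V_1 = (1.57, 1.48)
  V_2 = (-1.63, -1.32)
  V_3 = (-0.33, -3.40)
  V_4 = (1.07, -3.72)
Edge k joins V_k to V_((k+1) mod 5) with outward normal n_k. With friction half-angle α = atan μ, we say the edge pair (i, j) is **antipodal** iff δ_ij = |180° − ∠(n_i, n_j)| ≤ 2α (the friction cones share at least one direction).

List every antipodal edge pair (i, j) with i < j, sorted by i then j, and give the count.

α = atan 0.35 = 19.29°;  2α = 38.58°
n_0 = (+0.9891, +0.1474)
n_1 = (-0.6585, +0.7526)
n_2 = (-0.8480, -0.5300)
n_3 = (-0.2228, -0.9749)
n_4 = (+0.8962, -0.4436)
  (0,1): δ = 57.29°  ·
  (0,2): δ = 23.53°  ✓
  (0,3): δ = 68.65°  ·
  (0,4): δ = 145.19°  ·
  (1,2): δ = 99.18°  ·
  (1,3): δ = 54.06°  ·
  (1,4): δ = 22.48°  ✓
  (2,3): δ = 134.88°  ·
  (2,4): δ = 58.34°  ·
  (3,4): δ = 103.46°  ·
antipodal pairs: 2

count = 2; pairs: (0,2), (1,4)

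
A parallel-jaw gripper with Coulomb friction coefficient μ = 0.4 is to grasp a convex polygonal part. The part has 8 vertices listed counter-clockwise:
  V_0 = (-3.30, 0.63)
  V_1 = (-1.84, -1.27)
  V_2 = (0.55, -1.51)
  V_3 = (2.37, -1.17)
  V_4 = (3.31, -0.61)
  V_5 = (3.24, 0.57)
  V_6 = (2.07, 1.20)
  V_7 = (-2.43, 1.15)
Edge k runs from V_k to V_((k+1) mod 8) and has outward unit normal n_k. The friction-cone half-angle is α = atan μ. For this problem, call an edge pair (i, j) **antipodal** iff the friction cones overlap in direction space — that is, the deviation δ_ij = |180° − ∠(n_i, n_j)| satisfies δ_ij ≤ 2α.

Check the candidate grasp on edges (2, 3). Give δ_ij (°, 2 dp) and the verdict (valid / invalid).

δ = 159.80°, invalid

α = atan 0.4 = 21.80°;  2α = 43.60°
edge 2: e_2 = (+1.82, +0.34);  n_2 = (+0.1836, -0.9830)
edge 3: e_3 = (+0.94, +0.56);  n_3 = (+0.5118, -0.8591)
∠(n_2, n_3) = 20.20°
δ = |180° − 20.20°| = 159.80°
159.80° > 2α = 43.60°  →  invalid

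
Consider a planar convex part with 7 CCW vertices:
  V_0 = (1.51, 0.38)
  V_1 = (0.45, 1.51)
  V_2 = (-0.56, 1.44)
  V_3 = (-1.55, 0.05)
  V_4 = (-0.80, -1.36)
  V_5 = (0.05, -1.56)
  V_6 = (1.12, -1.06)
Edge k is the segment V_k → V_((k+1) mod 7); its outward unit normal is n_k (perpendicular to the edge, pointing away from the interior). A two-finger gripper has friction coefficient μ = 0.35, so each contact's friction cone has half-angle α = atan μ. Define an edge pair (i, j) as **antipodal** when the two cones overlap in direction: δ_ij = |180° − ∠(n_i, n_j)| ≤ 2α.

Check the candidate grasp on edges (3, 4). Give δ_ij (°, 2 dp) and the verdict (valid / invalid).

α = atan 0.35 = 19.29°;  2α = 38.58°
edge 3: e_3 = (+0.75, -1.41);  n_3 = (-0.8829, -0.4696)
edge 4: e_4 = (+0.85, -0.20);  n_4 = (-0.2290, -0.9734)
∠(n_3, n_4) = 48.75°
δ = |180° − 48.75°| = 131.25°
131.25° > 2α = 38.58°  →  invalid

δ = 131.25°, invalid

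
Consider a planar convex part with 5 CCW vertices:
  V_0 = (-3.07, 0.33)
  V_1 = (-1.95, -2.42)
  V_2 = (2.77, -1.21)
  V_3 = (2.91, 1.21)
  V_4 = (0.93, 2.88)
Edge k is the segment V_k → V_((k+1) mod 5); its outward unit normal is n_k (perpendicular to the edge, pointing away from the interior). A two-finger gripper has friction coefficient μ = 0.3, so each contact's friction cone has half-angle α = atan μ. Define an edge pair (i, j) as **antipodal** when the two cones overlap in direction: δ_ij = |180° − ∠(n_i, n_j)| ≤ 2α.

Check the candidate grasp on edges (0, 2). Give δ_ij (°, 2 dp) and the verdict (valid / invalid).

α = atan 0.3 = 16.70°;  2α = 33.40°
edge 0: e_0 = (+1.12, -2.75);  n_0 = (-0.9261, -0.3772)
edge 2: e_2 = (+0.14, +2.42);  n_2 = (+0.9983, -0.0578)
∠(n_0, n_2) = 154.53°
δ = |180° − 154.53°| = 25.47°
25.47° ≤ 2α = 33.40°  →  valid

δ = 25.47°, valid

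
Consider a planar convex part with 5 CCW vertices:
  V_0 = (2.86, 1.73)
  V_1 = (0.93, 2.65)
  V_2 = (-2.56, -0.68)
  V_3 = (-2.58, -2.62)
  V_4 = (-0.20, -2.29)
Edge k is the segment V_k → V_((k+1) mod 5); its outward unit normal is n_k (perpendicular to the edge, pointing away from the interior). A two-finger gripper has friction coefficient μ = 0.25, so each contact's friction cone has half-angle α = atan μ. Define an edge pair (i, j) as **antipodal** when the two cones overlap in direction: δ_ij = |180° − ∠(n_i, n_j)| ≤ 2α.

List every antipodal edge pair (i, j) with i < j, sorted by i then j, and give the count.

α = atan 0.25 = 14.04°;  2α = 28.07°
n_0 = (+0.4303, +0.9027)
n_1 = (-0.6903, +0.7235)
n_2 = (-0.9999, +0.0103)
n_3 = (+0.1373, -0.9905)
n_4 = (+0.7957, -0.6057)
  (0,1): δ = 110.86°  ·
  (0,2): δ = 65.10°  ·
  (0,3): δ = 33.38°  ·
  (0,4): δ = 78.21°  ·
  (1,2): δ = 134.25°  ·
  (1,3): δ = 35.76°  ·
  (1,4): δ = 9.07°  ✓
  (2,3): δ = 81.52°  ·
  (2,4): δ = 36.69°  ·
  (3,4): δ = 135.17°  ·
antipodal pairs: 1

count = 1; pairs: (1,4)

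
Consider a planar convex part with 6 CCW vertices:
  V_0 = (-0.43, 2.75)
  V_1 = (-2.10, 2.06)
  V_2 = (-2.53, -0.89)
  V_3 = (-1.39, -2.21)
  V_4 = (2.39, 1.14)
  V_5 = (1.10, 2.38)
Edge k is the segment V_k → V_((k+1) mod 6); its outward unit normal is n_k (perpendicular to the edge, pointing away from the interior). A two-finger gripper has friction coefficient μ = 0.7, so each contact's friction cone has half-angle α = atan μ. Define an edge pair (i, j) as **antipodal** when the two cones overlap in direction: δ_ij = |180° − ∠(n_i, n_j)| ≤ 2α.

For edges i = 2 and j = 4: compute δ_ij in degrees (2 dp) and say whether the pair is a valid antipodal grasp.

δ = 5.32°, valid

α = atan 0.7 = 34.99°;  2α = 69.98°
edge 2: e_2 = (+1.14, -1.32);  n_2 = (-0.7568, -0.6536)
edge 4: e_4 = (-1.29, +1.24);  n_4 = (+0.6930, +0.7209)
∠(n_2, n_4) = 174.68°
δ = |180° − 174.68°| = 5.32°
5.32° ≤ 2α = 69.98°  →  valid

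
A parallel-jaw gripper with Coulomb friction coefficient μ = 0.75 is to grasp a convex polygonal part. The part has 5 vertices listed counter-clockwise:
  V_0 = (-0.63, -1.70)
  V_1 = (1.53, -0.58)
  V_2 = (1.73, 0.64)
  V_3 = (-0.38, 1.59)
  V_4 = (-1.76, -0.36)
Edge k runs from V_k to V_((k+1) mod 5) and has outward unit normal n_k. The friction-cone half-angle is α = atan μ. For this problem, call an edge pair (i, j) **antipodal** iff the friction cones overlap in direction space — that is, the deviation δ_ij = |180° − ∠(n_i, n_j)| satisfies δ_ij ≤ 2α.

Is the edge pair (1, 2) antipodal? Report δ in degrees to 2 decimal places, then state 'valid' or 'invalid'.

δ = 104.93°, invalid

α = atan 0.75 = 36.87°;  2α = 73.74°
edge 1: e_1 = (+0.20, +1.22);  n_1 = (+0.9868, -0.1618)
edge 2: e_2 = (-2.11, +0.95);  n_2 = (+0.4105, +0.9118)
∠(n_1, n_2) = 75.07°
δ = |180° − 75.07°| = 104.93°
104.93° > 2α = 73.74°  →  invalid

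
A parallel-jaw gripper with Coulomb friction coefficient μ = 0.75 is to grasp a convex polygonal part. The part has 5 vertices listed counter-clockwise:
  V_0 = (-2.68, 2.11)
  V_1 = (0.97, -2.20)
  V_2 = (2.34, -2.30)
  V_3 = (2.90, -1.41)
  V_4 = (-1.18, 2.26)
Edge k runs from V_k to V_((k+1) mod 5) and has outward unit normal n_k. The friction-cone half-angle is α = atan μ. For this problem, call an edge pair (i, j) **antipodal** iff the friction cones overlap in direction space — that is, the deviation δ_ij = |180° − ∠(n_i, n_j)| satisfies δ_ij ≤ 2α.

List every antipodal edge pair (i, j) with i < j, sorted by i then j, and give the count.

count = 6; pairs: (0,2), (0,3), (0,4), (1,3), (1,4), (2,4)

α = atan 0.75 = 36.87°;  2α = 73.74°
n_0 = (-0.7631, -0.6463)
n_1 = (-0.0728, -0.9973)
n_2 = (+0.8464, -0.5326)
n_3 = (+0.6688, +0.7435)
n_4 = (-0.0995, +0.9950)
  (0,1): δ = 134.43°  ·
  (0,2): δ = 72.44°  ✓
  (0,3): δ = 7.77°  ✓
  (0,4): δ = 55.45°  ✓
  (1,2): δ = 118.00°  ·
  (1,3): δ = 37.80°  ✓
  (1,4): δ = 9.89°  ✓
  (2,3): δ = 99.79°  ·
  (2,4): δ = 52.11°  ✓
  (3,4): δ = 132.32°  ·
antipodal pairs: 6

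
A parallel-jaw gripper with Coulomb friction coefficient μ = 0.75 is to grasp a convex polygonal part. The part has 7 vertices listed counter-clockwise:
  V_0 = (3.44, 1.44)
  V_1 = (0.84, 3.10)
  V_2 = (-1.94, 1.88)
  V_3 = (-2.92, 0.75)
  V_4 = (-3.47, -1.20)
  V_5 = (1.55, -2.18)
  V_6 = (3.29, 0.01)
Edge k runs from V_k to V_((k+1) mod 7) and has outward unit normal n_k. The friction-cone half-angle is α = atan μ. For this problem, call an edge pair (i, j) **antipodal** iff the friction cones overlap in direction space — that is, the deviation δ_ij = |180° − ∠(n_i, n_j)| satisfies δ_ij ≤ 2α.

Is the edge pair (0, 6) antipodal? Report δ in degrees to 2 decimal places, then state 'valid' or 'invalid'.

α = atan 0.75 = 36.87°;  2α = 73.74°
edge 0: e_0 = (-2.60, +1.66);  n_0 = (+0.5381, +0.8429)
edge 6: e_6 = (+0.15, +1.43);  n_6 = (+0.9945, -0.1043)
∠(n_0, n_6) = 63.43°
δ = |180° − 63.43°| = 116.57°
116.57° > 2α = 73.74°  →  invalid

δ = 116.57°, invalid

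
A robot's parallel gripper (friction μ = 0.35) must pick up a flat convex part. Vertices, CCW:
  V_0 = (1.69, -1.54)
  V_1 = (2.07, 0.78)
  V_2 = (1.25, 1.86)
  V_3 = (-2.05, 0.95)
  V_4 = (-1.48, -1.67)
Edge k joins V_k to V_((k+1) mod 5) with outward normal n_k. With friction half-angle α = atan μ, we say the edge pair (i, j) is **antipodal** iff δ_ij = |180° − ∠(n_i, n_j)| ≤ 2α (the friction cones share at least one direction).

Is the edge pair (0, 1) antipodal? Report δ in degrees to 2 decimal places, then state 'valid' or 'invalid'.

α = atan 0.35 = 19.29°;  2α = 38.58°
edge 0: e_0 = (+0.38, +2.32);  n_0 = (+0.9868, -0.1616)
edge 1: e_1 = (-0.82, +1.08);  n_1 = (+0.7964, +0.6047)
∠(n_0, n_1) = 46.51°
δ = |180° − 46.51°| = 133.49°
133.49° > 2α = 38.58°  →  invalid

δ = 133.49°, invalid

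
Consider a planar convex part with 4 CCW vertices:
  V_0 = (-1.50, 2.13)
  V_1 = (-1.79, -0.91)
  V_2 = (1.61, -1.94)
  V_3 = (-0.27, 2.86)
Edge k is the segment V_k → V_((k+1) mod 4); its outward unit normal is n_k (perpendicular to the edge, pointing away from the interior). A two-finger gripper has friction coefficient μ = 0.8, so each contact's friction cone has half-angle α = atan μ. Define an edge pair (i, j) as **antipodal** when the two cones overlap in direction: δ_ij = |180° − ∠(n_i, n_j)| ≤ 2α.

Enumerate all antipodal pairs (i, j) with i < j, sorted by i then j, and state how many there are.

count = 3; pairs: (0,2), (1,2), (1,3)

α = atan 0.8 = 38.66°;  2α = 77.32°
n_0 = (-0.9955, +0.0950)
n_1 = (-0.2899, -0.9570)
n_2 = (+0.9311, +0.3647)
n_3 = (-0.5104, +0.8600)
  (0,1): δ = 101.40°  ·
  (0,2): δ = 26.84°  ✓
  (0,3): δ = 126.14°  ·
  (1,2): δ = 51.76°  ✓
  (1,3): δ = 47.54°  ✓
  (2,3): δ = 80.70°  ·
antipodal pairs: 3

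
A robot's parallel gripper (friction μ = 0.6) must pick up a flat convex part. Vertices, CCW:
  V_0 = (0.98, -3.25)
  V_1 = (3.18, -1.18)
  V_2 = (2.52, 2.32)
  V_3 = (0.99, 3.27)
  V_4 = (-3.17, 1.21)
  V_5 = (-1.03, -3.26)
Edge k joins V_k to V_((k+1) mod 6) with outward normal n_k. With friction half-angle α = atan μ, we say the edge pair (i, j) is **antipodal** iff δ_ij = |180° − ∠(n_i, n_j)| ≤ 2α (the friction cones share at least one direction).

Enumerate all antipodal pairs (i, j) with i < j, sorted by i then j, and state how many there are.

count = 5; pairs: (0,3), (1,4), (2,4), (2,5), (3,5)

α = atan 0.6 = 30.96°;  2α = 61.93°
n_0 = (+0.6853, -0.7283)
n_1 = (+0.9827, +0.1853)
n_2 = (+0.5275, +0.8496)
n_3 = (-0.4438, +0.8961)
n_4 = (-0.9020, -0.4318)
n_5 = (+0.0050, -1.0000)
  (0,1): δ = 122.58°  ·
  (0,2): δ = 75.09°  ·
  (0,3): δ = 16.91°  ✓
  (0,4): δ = 72.33°  ·
  (0,5): δ = 137.03°  ·
  (1,2): δ = 132.52°  ·
  (1,3): δ = 74.33°  ·
  (1,4): δ = 14.90°  ✓
  (1,5): δ = 79.61°  ·
  (2,3): δ = 121.82°  ·
  (2,4): δ = 32.58°  ✓
  (2,5): δ = 32.12°  ✓
  (3,4): δ = 90.76°  ·
  (3,5): δ = 26.06°  ✓
  (4,5): δ = 115.30°  ·
antipodal pairs: 5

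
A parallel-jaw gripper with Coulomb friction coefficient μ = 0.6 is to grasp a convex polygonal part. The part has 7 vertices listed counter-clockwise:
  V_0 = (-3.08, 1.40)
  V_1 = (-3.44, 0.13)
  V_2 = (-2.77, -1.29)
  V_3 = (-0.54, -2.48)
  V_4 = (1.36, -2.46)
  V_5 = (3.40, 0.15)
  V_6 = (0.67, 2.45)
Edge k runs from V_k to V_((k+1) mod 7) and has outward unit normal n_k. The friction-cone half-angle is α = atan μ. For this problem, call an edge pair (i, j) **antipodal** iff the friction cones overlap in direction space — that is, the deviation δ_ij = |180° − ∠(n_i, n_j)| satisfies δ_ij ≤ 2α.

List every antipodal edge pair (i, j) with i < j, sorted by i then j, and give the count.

α = atan 0.6 = 30.96°;  2α = 61.93°
n_0 = (-0.9621, +0.2727)
n_1 = (-0.9044, -0.4267)
n_2 = (-0.4708, -0.8822)
n_3 = (+0.0105, -0.9999)
n_4 = (+0.7879, -0.6158)
n_5 = (+0.6443, +0.7648)
n_6 = (-0.2696, +0.9630)
  (0,1): δ = 138.91°  ·
  (0,2): δ = 102.26°  ·
  (0,3): δ = 73.57°  ·
  (0,4): δ = 22.19°  ✓
  (0,5): δ = 65.71°  ·
  (0,6): δ = 121.47°  ·
  (1,2): δ = 143.35°  ·
  (1,3): δ = 114.66°  ·
  (1,4): δ = 63.27°  ·
  (1,5): δ = 24.63°  ✓
  (1,6): δ = 80.38°  ·
  (2,3): δ = 151.31°  ·
  (2,4): δ = 99.93°  ·
  (2,5): δ = 12.03°  ✓
  (2,6): δ = 43.73°  ✓
  (3,4): δ = 128.61°  ·
  (3,5): δ = 40.72°  ✓
  (3,6): δ = 15.04°  ✓
  (4,5): δ = 92.10°  ·
  (4,6): δ = 36.35°  ✓
  (5,6): δ = 124.24°  ·
antipodal pairs: 7

count = 7; pairs: (0,4), (1,5), (2,5), (2,6), (3,5), (3,6), (4,6)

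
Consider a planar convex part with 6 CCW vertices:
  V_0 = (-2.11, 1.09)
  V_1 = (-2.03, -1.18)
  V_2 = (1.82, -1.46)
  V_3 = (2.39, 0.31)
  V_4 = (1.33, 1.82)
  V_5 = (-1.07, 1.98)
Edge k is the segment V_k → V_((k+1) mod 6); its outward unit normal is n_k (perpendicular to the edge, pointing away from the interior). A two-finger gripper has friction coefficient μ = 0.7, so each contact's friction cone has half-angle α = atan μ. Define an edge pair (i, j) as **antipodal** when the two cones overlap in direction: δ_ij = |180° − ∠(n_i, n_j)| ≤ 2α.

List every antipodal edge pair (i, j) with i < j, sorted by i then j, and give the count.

α = atan 0.7 = 34.99°;  2α = 69.98°
n_0 = (-0.9994, -0.0352)
n_1 = (-0.0725, -0.9974)
n_2 = (+0.9519, -0.3065)
n_3 = (+0.8185, +0.5746)
n_4 = (+0.0665, +0.9978)
n_5 = (-0.6502, +0.7598)
  (0,1): δ = 96.18°  ·
  (0,2): δ = 19.87°  ✓
  (0,3): δ = 33.05°  ✓
  (0,4): δ = 84.17°  ·
  (0,5): δ = 128.54°  ·
  (1,2): δ = 103.69°  ·
  (1,3): δ = 50.77°  ✓
  (1,4): δ = 0.35°  ✓
  (1,5): δ = 44.72°  ✓
  (2,3): δ = 127.08°  ·
  (2,4): δ = 75.96°  ·
  (2,5): δ = 31.59°  ✓
  (3,4): δ = 128.88°  ·
  (3,5): δ = 84.51°  ·
  (4,5): δ = 135.63°  ·
antipodal pairs: 6

count = 6; pairs: (0,2), (0,3), (1,3), (1,4), (1,5), (2,5)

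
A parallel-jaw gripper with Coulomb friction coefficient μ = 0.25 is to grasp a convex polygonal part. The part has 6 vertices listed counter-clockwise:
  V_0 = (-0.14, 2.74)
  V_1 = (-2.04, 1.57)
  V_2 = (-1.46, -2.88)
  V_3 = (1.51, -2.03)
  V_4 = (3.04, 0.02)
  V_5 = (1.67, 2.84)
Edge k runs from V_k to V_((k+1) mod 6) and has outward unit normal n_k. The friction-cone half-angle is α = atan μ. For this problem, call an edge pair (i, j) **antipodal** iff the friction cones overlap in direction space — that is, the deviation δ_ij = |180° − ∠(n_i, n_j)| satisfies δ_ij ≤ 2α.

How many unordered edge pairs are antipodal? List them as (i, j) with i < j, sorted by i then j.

count = 4; pairs: (0,2), (0,3), (1,4), (2,5)

α = atan 0.25 = 14.04°;  2α = 28.07°
n_0 = (-0.5243, +0.8515)
n_1 = (-0.9916, -0.1292)
n_2 = (+0.2751, -0.9614)
n_3 = (+0.8014, -0.5981)
n_4 = (+0.8995, +0.4370)
n_5 = (-0.0552, +0.9985)
  (0,1): δ = 114.20°  ·
  (0,2): δ = 15.65°  ✓
  (0,3): δ = 21.64°  ✓
  (0,4): δ = 84.29°  ·
  (0,5): δ = 151.54°  ·
  (1,2): δ = 81.46°  ·
  (1,3): δ = 44.16°  ·
  (1,4): δ = 18.49°  ✓
  (1,5): δ = 85.74°  ·
  (2,3): δ = 142.71°  ·
  (2,4): δ = 80.06°  ·
  (2,5): δ = 12.81°  ✓
  (3,4): δ = 117.35°  ·
  (3,5): δ = 50.10°  ·
  (4,5): δ = 112.75°  ·
antipodal pairs: 4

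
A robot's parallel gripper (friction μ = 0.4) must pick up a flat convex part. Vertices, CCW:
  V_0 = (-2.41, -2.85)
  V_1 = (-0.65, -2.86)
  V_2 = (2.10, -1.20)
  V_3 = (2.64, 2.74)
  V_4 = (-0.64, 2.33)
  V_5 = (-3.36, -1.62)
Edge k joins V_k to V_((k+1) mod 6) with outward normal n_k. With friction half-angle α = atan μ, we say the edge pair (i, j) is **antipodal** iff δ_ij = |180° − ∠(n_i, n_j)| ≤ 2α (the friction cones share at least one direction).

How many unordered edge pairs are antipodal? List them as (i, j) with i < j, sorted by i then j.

count = 4; pairs: (0,3), (1,3), (1,4), (2,4)

α = atan 0.4 = 21.80°;  2α = 43.60°
n_0 = (-0.0057, -1.0000)
n_1 = (+0.5168, -0.8561)
n_2 = (+0.9907, -0.1358)
n_3 = (-0.1240, +0.9923)
n_4 = (-0.8236, +0.5671)
n_5 = (-0.7914, -0.6113)
  (0,1): δ = 148.56°  ·
  (0,2): δ = 97.48°  ·
  (0,3): δ = 7.45°  ✓
  (0,4): δ = 55.77°  ·
  (0,5): δ = 128.01°  ·
  (1,2): δ = 128.92°  ·
  (1,3): δ = 23.99°  ✓
  (1,4): δ = 24.33°  ✓
  (1,5): δ = 96.56°  ·
  (2,3): δ = 75.07°  ·
  (2,4): δ = 26.75°  ✓
  (2,5): δ = 45.49°  ·
  (3,4): δ = 131.68°  ·
  (3,5): δ = 59.44°  ·
  (4,5): δ = 107.77°  ·
antipodal pairs: 4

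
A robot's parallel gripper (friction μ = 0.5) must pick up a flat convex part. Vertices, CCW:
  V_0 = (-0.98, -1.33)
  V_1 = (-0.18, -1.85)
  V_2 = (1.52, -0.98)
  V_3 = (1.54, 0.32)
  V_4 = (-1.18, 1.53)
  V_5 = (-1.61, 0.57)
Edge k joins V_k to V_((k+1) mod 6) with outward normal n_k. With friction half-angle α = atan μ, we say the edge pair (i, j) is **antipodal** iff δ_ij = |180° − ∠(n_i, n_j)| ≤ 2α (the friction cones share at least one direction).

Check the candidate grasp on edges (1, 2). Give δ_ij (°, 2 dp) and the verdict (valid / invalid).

δ = 117.98°, invalid

α = atan 0.5 = 26.57°;  2α = 53.13°
edge 1: e_1 = (+1.70, +0.87);  n_1 = (+0.4556, -0.8902)
edge 2: e_2 = (+0.02, +1.30);  n_2 = (+0.9999, -0.0154)
∠(n_1, n_2) = 62.02°
δ = |180° − 62.02°| = 117.98°
117.98° > 2α = 53.13°  →  invalid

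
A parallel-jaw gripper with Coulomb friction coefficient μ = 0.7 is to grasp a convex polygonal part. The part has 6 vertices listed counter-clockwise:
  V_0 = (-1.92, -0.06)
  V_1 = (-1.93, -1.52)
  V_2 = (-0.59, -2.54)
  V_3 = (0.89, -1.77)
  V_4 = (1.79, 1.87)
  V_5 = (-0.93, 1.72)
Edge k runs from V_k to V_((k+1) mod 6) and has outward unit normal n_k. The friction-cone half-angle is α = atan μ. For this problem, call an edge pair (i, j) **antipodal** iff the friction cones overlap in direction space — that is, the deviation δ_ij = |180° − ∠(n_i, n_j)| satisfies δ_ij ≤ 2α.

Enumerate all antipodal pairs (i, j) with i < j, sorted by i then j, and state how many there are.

α = atan 0.7 = 34.99°;  2α = 69.98°
n_0 = (-1.0000, +0.0068)
n_1 = (-0.6057, -0.7957)
n_2 = (+0.4615, -0.8871)
n_3 = (+0.9708, -0.2400)
n_4 = (-0.0551, +0.9985)
n_5 = (-0.8739, +0.4861)
  (0,1): δ = 126.89°  ·
  (0,2): δ = 62.12°  ✓
  (0,3): δ = 13.50°  ✓
  (0,4): δ = 93.55°  ·
  (0,5): δ = 151.31°  ·
  (1,2): δ = 115.24°  ·
  (1,3): δ = 66.61°  ✓
  (1,4): δ = 40.43°  ✓
  (1,5): δ = 98.20°  ·
  (2,3): δ = 131.37°  ·
  (2,4): δ = 24.33°  ✓
  (2,5): δ = 33.43°  ✓
  (3,4): δ = 72.96°  ·
  (3,5): δ = 15.19°  ✓
  (4,5): δ = 122.24°  ·
antipodal pairs: 7

count = 7; pairs: (0,2), (0,3), (1,3), (1,4), (2,4), (2,5), (3,5)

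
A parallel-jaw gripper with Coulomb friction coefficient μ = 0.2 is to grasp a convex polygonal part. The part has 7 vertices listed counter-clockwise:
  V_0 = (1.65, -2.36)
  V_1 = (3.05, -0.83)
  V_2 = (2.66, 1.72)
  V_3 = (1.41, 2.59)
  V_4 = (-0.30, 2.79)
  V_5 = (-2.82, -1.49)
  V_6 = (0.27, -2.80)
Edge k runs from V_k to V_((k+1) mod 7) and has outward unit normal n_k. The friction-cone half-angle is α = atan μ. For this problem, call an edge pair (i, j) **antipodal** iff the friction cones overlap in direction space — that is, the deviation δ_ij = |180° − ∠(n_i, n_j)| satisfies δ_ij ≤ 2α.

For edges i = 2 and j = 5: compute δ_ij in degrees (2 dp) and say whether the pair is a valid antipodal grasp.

δ = 11.86°, valid

α = atan 0.2 = 11.31°;  2α = 22.62°
edge 2: e_2 = (-1.25, +0.87);  n_2 = (+0.5713, +0.8208)
edge 5: e_5 = (+3.09, -1.31);  n_5 = (-0.3903, -0.9207)
∠(n_2, n_5) = 168.14°
δ = |180° − 168.14°| = 11.86°
11.86° ≤ 2α = 22.62°  →  valid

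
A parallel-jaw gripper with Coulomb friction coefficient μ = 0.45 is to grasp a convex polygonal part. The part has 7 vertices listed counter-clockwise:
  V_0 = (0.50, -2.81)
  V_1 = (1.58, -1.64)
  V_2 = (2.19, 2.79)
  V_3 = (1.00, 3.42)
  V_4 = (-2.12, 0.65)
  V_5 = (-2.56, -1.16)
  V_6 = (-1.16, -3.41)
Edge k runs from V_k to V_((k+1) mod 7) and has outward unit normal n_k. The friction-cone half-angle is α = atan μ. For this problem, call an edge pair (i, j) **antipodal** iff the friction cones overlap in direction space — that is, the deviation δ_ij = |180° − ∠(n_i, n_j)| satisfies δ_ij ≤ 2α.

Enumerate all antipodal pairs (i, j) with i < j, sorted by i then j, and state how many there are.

count = 8; pairs: (0,3), (0,4), (1,3), (1,4), (1,5), (2,5), (2,6), (3,6)

α = atan 0.45 = 24.23°;  2α = 48.46°
n_0 = (+0.7348, -0.6783)
n_1 = (+0.9907, -0.1364)
n_2 = (+0.4679, +0.8838)
n_3 = (-0.6639, +0.7478)
n_4 = (-0.9717, +0.2362)
n_5 = (-0.8491, -0.5283)
n_6 = (+0.3399, -0.9405)
  (0,1): δ = 145.13°  ·
  (0,2): δ = 75.19°  ·
  (0,3): δ = 5.69°  ✓
  (0,4): δ = 29.05°  ✓
  (0,5): δ = 74.60°  ·
  (0,6): δ = 152.58°  ·
  (1,2): δ = 110.06°  ·
  (1,3): δ = 40.56°  ✓
  (1,4): δ = 5.82°  ✓
  (1,5): δ = 39.73°  ✓
  (1,6): δ = 117.71°  ·
  (2,3): δ = 110.50°  ·
  (2,4): δ = 75.77°  ·
  (2,5): δ = 30.21°  ✓
  (2,6): δ = 47.77°  ✓
  (3,4): δ = 145.26°  ·
  (3,5): δ = 99.71°  ·
  (3,6): δ = 21.73°  ✓
  (4,5): δ = 134.45°  ·
  (4,6): δ = 56.46°  ·
  (5,6): δ = 102.02°  ·
antipodal pairs: 8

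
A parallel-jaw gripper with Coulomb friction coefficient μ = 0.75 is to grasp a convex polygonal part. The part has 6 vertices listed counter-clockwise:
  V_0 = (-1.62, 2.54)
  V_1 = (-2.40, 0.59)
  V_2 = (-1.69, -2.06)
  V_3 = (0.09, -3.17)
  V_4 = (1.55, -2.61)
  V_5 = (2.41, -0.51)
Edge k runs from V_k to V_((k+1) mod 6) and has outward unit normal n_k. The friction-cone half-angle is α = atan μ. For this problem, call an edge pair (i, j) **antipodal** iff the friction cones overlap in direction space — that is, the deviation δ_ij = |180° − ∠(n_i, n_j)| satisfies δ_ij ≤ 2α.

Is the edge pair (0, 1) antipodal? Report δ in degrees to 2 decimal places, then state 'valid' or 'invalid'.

δ = 143.20°, invalid

α = atan 0.75 = 36.87°;  2α = 73.74°
edge 0: e_0 = (-0.78, -1.95);  n_0 = (-0.9285, +0.3714)
edge 1: e_1 = (+0.71, -2.65);  n_1 = (-0.9659, -0.2588)
∠(n_0, n_1) = 36.80°
δ = |180° − 36.80°| = 143.20°
143.20° > 2α = 73.74°  →  invalid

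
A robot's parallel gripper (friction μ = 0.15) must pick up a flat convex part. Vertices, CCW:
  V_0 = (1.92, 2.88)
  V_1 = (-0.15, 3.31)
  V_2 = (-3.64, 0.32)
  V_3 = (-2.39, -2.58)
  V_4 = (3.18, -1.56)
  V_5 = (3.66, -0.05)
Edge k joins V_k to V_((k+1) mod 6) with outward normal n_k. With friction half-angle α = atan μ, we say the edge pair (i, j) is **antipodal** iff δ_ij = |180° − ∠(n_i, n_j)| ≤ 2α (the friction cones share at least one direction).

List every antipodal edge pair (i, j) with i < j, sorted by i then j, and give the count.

count = 1; pairs: (2,5)

α = atan 0.15 = 8.53°;  2α = 17.06°
n_0 = (+0.2034, +0.9791)
n_1 = (-0.6506, +0.7594)
n_2 = (-0.9183, -0.3958)
n_3 = (+0.1801, -0.9836)
n_4 = (+0.9530, -0.3029)
n_5 = (+0.8598, +0.5106)
  (0,1): δ = 127.68°  ·
  (0,2): δ = 54.95°  ·
  (0,3): δ = 22.11°  ·
  (0,4): δ = 84.10°  ·
  (0,5): δ = 132.44°  ·
  (1,2): δ = 107.27°  ·
  (1,3): δ = 30.21°  ·
  (1,4): δ = 31.78°  ·
  (1,5): δ = 80.12°  ·
  (2,3): δ = 102.94°  ·
  (2,4): δ = 40.95°  ·
  (2,5): δ = 7.39°  ✓
  (3,4): δ = 118.01°  ·
  (3,5): δ = 69.67°  ·
  (4,5): δ = 131.66°  ·
antipodal pairs: 1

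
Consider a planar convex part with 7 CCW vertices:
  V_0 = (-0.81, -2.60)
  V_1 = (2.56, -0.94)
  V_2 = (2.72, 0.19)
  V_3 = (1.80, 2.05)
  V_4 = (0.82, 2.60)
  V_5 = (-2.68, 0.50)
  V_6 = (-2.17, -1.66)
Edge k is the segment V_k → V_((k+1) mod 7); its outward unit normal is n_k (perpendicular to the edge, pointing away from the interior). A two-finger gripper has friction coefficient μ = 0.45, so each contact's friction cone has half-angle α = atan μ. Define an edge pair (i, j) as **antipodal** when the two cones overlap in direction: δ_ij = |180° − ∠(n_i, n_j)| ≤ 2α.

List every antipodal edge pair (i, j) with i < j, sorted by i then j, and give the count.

count = 6; pairs: (0,4), (1,5), (2,5), (2,6), (3,5), (3,6)

α = atan 0.45 = 24.23°;  2α = 48.46°
n_0 = (+0.4419, -0.8971)
n_1 = (+0.9901, -0.1402)
n_2 = (+0.8963, +0.4434)
n_3 = (+0.4894, +0.8721)
n_4 = (-0.5145, +0.8575)
n_5 = (-0.9732, -0.2298)
n_6 = (-0.5686, -0.8226)
  (0,1): δ = 124.28°  ·
  (0,2): δ = 89.91°  ·
  (0,3): δ = 55.53°  ·
  (0,4): δ = 4.74°  ✓
  (0,5): δ = 77.06°  ·
  (0,6): δ = 119.12°  ·
  (1,2): δ = 145.62°  ·
  (1,3): δ = 111.24°  ·
  (1,4): δ = 50.98°  ·
  (1,5): δ = 21.34°  ✓
  (1,6): δ = 63.41°  ·
  (2,3): δ = 145.62°  ·
  (2,4): δ = 85.35°  ·
  (2,5): δ = 13.03°  ✓
  (2,6): δ = 29.03°  ✓
  (3,4): δ = 119.73°  ·
  (3,5): δ = 47.41°  ✓
  (3,6): δ = 5.35°  ✓
  (4,5): δ = 107.68°  ·
  (4,6): δ = 65.62°  ·
  (5,6): δ = 137.94°  ·
antipodal pairs: 6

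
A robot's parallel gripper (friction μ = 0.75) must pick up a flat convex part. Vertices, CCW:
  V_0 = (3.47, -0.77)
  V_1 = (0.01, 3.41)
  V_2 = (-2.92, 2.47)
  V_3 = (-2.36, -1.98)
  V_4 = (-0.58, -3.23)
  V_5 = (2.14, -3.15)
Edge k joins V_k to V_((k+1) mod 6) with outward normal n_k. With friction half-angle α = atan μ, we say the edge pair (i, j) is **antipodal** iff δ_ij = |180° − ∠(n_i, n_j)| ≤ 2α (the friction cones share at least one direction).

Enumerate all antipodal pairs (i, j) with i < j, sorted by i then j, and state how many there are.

α = atan 0.75 = 36.87°;  2α = 73.74°
n_0 = (+0.7703, +0.6376)
n_1 = (-0.3055, +0.9522)
n_2 = (-0.9922, -0.1249)
n_3 = (-0.5747, -0.8184)
n_4 = (+0.0294, -0.9996)
n_5 = (+0.8729, -0.4878)
  (0,1): δ = 111.83°  ·
  (0,2): δ = 32.44°  ✓
  (0,3): δ = 15.31°  ✓
  (0,4): δ = 52.07°  ✓
  (0,5): δ = 111.19°  ·
  (1,2): δ = 100.61°  ·
  (1,3): δ = 52.87°  ✓
  (1,4): δ = 16.10°  ✓
  (1,5): δ = 43.02°  ✓
  (2,3): δ = 132.25°  ·
  (2,4): δ = 95.49°  ·
  (2,5): δ = 36.37°  ✓
  (3,4): δ = 143.24°  ·
  (3,5): δ = 84.12°  ·
  (4,5): δ = 120.88°  ·
antipodal pairs: 7

count = 7; pairs: (0,2), (0,3), (0,4), (1,3), (1,4), (1,5), (2,5)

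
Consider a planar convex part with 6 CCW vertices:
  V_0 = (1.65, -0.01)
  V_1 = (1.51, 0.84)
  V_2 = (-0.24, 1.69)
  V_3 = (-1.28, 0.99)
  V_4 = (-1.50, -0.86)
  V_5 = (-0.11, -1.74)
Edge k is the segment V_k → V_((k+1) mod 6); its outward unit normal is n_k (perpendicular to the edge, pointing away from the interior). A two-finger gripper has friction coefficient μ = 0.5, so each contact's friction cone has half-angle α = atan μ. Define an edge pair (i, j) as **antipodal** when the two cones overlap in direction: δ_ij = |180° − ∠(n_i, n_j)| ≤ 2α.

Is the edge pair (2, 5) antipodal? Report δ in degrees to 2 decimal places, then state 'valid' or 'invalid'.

δ = 10.56°, valid

α = atan 0.5 = 26.57°;  2α = 53.13°
edge 2: e_2 = (-1.04, -0.70);  n_2 = (-0.5584, +0.8296)
edge 5: e_5 = (+1.76, +1.73);  n_5 = (+0.7010, -0.7132)
∠(n_2, n_5) = 169.44°
δ = |180° − 169.44°| = 10.56°
10.56° ≤ 2α = 53.13°  →  valid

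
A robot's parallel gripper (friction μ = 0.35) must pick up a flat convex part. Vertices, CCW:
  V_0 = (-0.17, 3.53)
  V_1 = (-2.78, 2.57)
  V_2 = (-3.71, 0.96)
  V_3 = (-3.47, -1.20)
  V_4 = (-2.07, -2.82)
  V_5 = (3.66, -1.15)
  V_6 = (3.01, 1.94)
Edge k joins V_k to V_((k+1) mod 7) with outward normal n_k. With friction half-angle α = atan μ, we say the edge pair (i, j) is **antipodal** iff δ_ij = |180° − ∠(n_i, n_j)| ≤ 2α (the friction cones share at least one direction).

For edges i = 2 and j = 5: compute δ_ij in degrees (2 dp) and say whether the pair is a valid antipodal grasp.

δ = 5.54°, valid

α = atan 0.35 = 19.29°;  2α = 38.58°
edge 2: e_2 = (+0.24, -2.16);  n_2 = (-0.9939, -0.1104)
edge 5: e_5 = (-0.65, +3.09);  n_5 = (+0.9786, +0.2059)
∠(n_2, n_5) = 174.46°
δ = |180° − 174.46°| = 5.54°
5.54° ≤ 2α = 38.58°  →  valid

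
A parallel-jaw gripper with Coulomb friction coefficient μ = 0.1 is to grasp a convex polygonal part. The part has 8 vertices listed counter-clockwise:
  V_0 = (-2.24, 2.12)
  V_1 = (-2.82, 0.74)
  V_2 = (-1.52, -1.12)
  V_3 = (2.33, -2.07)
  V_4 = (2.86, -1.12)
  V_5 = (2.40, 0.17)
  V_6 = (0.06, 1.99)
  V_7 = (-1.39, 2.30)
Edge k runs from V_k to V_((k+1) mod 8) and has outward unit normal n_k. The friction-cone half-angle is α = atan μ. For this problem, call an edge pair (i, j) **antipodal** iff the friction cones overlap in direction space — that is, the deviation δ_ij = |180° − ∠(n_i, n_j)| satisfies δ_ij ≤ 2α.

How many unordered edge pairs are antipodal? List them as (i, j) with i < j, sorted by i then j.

count = 2; pairs: (0,3), (2,6)

α = atan 0.1 = 5.71°;  2α = 11.42°
n_0 = (-0.9219, +0.3875)
n_1 = (-0.8196, -0.5729)
n_2 = (-0.2396, -0.9709)
n_3 = (+0.8733, -0.4872)
n_4 = (+0.9419, +0.3359)
n_5 = (+0.6139, +0.7894)
n_6 = (+0.2091, +0.9779)
n_7 = (-0.2072, +0.9783)
  (0,1): δ = 122.25°  ·
  (0,2): δ = 81.06°  ·
  (0,3): δ = 6.36°  ✓
  (0,4): δ = 42.42°  ·
  (0,5): δ = 74.92°  ·
  (0,6): δ = 100.73°  ·
  (0,7): δ = 124.75°  ·
  (1,2): δ = 138.81°  ·
  (1,3): δ = 64.11°  ·
  (1,4): δ = 15.32°  ·
  (1,5): δ = 17.17°  ·
  (1,6): δ = 42.98°  ·
  (1,7): δ = 67.01°  ·
  (2,3): δ = 105.30°  ·
  (2,4): δ = 56.51°  ·
  (2,5): δ = 24.01°  ·
  (2,6): δ = 1.79°  ✓
  (2,7): δ = 25.82°  ·
  (3,4): δ = 131.22°  ·
  (3,5): δ = 98.72°  ·
  (3,6): δ = 72.91°  ·
  (3,7): δ = 48.89°  ·
  (4,5): δ = 147.50°  ·
  (4,6): δ = 121.69°  ·
  (4,7): δ = 97.67°  ·
  (5,6): δ = 154.19°  ·
  (5,7): δ = 130.17°  ·
  (6,7): δ = 155.98°  ·
antipodal pairs: 2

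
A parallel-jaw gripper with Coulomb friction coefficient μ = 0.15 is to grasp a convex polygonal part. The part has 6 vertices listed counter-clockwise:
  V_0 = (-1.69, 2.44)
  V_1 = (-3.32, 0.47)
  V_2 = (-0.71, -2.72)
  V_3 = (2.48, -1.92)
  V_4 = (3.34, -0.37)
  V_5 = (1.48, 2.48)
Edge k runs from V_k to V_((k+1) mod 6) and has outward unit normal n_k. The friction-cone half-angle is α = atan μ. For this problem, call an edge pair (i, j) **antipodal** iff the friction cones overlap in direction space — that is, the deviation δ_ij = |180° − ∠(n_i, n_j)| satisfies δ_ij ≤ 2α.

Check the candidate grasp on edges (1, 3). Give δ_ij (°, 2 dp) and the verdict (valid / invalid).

δ = 68.31°, invalid

α = atan 0.15 = 8.53°;  2α = 17.06°
edge 1: e_1 = (+2.61, -3.19);  n_1 = (-0.7740, -0.6332)
edge 3: e_3 = (+0.86, +1.55);  n_3 = (+0.8744, -0.4852)
∠(n_1, n_3) = 111.69°
δ = |180° − 111.69°| = 68.31°
68.31° > 2α = 17.06°  →  invalid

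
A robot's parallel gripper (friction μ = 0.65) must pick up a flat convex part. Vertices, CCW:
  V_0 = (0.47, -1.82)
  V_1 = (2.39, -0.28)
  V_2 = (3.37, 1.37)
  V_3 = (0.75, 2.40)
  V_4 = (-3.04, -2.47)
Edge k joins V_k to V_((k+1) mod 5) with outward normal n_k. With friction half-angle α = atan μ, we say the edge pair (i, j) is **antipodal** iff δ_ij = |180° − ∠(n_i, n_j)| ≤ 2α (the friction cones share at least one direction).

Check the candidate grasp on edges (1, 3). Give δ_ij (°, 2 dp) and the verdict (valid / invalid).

δ = 7.18°, valid

α = atan 0.65 = 33.02°;  2α = 66.05°
edge 1: e_1 = (+0.98, +1.65);  n_1 = (+0.8598, -0.5107)
edge 3: e_3 = (-3.79, -4.87);  n_3 = (-0.7892, +0.6142)
∠(n_1, n_3) = 172.82°
δ = |180° − 172.82°| = 7.18°
7.18° ≤ 2α = 66.05°  →  valid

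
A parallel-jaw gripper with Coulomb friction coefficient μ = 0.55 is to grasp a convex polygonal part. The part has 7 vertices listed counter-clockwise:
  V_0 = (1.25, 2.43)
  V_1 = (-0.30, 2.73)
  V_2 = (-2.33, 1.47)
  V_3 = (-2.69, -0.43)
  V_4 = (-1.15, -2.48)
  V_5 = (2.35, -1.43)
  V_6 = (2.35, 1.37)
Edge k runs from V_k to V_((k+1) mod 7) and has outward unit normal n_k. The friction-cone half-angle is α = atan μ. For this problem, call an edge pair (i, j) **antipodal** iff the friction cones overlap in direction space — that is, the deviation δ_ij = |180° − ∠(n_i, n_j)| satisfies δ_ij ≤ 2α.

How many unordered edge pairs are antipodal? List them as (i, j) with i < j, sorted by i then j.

α = atan 0.55 = 28.81°;  2α = 57.62°
n_0 = (+0.1900, +0.9818)
n_1 = (-0.5274, +0.8496)
n_2 = (-0.9825, +0.1862)
n_3 = (-0.7995, -0.6006)
n_4 = (+0.2873, -0.9578)
n_5 = (+1.0000, -0.0000)
n_6 = (+0.6939, +0.7201)
  (0,1): δ = 137.22°  ·
  (0,2): δ = 89.77°  ·
  (0,3): δ = 42.13°  ✓
  (0,4): δ = 27.65°  ✓
  (0,5): δ = 100.95°  ·
  (0,6): δ = 147.01°  ·
  (1,2): δ = 132.56°  ·
  (1,3): δ = 84.91°  ·
  (1,4): δ = 15.13°  ✓
  (1,5): δ = 58.17°  ·
  (1,6): δ = 104.23°  ·
  (2,3): δ = 132.36°  ·
  (2,4): δ = 62.57°  ·
  (2,5): δ = 10.73°  ✓
  (2,6): δ = 56.79°  ✓
  (3,4): δ = 110.22°  ·
  (3,5): δ = 36.91°  ✓
  (3,6): δ = 9.15°  ✓
  (4,5): δ = 106.70°  ·
  (4,6): δ = 60.64°  ·
  (5,6): δ = 133.94°  ·
antipodal pairs: 7

count = 7; pairs: (0,3), (0,4), (1,4), (2,5), (2,6), (3,5), (3,6)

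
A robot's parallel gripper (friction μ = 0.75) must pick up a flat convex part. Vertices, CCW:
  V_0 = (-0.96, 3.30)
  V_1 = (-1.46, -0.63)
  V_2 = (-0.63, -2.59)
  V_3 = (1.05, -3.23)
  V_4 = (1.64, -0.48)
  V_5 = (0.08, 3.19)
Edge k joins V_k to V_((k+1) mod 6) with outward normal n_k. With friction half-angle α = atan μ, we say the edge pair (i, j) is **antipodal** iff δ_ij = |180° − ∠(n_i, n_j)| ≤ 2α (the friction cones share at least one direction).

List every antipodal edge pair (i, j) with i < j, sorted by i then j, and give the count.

count = 7; pairs: (0,3), (0,4), (1,3), (1,4), (1,5), (2,4), (2,5)

α = atan 0.75 = 36.87°;  2α = 73.74°
n_0 = (-0.9920, +0.1262)
n_1 = (-0.9208, -0.3899)
n_2 = (-0.3560, -0.9345)
n_3 = (+0.9778, -0.2098)
n_4 = (+0.9203, +0.3912)
n_5 = (+0.1052, +0.9945)
  (0,1): δ = 149.80°  ·
  (0,2): δ = 103.60°  ·
  (0,3): δ = 4.86°  ✓
  (0,4): δ = 30.28°  ✓
  (0,5): δ = 91.21°  ·
  (1,2): δ = 133.81°  ·
  (1,3): δ = 35.06°  ✓
  (1,4): δ = 0.08°  ✓
  (1,5): δ = 61.01°  ✓
  (2,3): δ = 81.25°  ·
  (2,4): δ = 46.12°  ✓
  (2,5): δ = 14.82°  ✓
  (3,4): δ = 144.86°  ·
  (3,5): δ = 83.93°  ·
  (4,5): δ = 119.07°  ·
antipodal pairs: 7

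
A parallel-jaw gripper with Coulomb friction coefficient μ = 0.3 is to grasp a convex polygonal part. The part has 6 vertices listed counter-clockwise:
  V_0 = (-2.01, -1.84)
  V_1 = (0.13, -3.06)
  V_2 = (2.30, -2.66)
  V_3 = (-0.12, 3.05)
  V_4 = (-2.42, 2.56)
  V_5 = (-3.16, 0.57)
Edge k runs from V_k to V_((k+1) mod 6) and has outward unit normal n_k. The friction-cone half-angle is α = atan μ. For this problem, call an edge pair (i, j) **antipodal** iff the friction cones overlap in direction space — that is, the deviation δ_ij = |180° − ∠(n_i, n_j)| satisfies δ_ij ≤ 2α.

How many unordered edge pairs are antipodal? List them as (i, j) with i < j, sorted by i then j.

α = atan 0.3 = 16.70°;  2α = 33.40°
n_0 = (-0.4953, -0.8687)
n_1 = (+0.1813, -0.9834)
n_2 = (+0.9207, +0.3902)
n_3 = (-0.2084, +0.9781)
n_4 = (-0.9373, +0.3485)
n_5 = (-0.9025, -0.4307)
  (0,1): δ = 139.87°  ·
  (0,2): δ = 37.34°  ·
  (0,3): δ = 41.71°  ·
  (0,4): δ = 99.29°  ·
  (0,5): δ = 145.20°  ·
  (1,2): δ = 77.48°  ·
  (1,3): δ = 1.58°  ✓
  (1,4): δ = 59.16°  ·
  (1,5): δ = 105.07°  ·
  (2,3): δ = 100.94°  ·
  (2,4): δ = 43.37°  ·
  (2,5): δ = 2.54°  ✓
  (3,4): δ = 122.42°  ·
  (3,5): δ = 76.52°  ·
  (4,5): δ = 134.09°  ·
antipodal pairs: 2

count = 2; pairs: (1,3), (2,5)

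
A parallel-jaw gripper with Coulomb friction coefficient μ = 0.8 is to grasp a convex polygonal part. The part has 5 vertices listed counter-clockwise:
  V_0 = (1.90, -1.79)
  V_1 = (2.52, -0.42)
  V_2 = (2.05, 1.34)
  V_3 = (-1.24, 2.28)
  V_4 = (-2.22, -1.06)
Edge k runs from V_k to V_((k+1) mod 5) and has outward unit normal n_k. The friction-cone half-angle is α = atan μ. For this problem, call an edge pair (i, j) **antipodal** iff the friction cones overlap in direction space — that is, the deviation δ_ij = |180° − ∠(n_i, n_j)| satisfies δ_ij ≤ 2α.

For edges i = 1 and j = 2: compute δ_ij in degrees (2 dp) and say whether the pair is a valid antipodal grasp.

α = atan 0.8 = 38.66°;  2α = 77.32°
edge 1: e_1 = (-0.47, +1.76);  n_1 = (+0.9661, +0.2580)
edge 2: e_2 = (-3.29, +0.94);  n_2 = (+0.2747, +0.9615)
∠(n_1, n_2) = 59.10°
δ = |180° − 59.10°| = 120.90°
120.90° > 2α = 77.32°  →  invalid

δ = 120.90°, invalid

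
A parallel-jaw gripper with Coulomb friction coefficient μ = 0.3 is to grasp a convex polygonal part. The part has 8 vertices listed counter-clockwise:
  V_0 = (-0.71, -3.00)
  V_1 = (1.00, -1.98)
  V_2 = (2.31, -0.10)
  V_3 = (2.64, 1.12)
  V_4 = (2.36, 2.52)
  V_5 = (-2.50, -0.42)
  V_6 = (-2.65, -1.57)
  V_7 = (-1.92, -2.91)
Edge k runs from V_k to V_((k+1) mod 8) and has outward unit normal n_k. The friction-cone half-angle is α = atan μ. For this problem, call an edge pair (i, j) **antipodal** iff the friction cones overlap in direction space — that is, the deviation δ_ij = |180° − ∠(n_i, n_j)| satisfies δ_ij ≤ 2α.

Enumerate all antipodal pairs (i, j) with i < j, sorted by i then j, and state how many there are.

count = 6; pairs: (0,4), (1,4), (1,5), (2,5), (3,5), (3,6)

α = atan 0.3 = 16.70°;  2α = 33.40°
n_0 = (+0.5123, -0.8588)
n_1 = (+0.8205, -0.5717)
n_2 = (+0.9653, -0.2611)
n_3 = (+0.9806, +0.1961)
n_4 = (-0.5176, +0.8556)
n_5 = (-0.9916, +0.1293)
n_6 = (-0.8781, -0.4784)
n_7 = (-0.0742, -0.9972)
  (0,1): δ = 155.68°  ·
  (0,2): δ = 135.95°  ·
  (0,3): δ = 109.51°  ·
  (0,4): δ = 0.36°  ✓
  (0,5): δ = 51.75°  ·
  (0,6): δ = 87.76°  ·
  (0,7): δ = 144.93°  ·
  (1,2): δ = 160.27°  ·
  (1,3): δ = 133.82°  ·
  (1,4): δ = 23.96°  ✓
  (1,5): δ = 27.44°  ✓
  (1,6): δ = 63.45°  ·
  (1,7): δ = 120.62°  ·
  (2,3): δ = 153.55°  ·
  (2,4): δ = 43.69°  ·
  (2,5): δ = 7.70°  ✓
  (2,6): δ = 43.72°  ·
  (2,7): δ = 100.88°  ·
  (3,4): δ = 70.14°  ·
  (3,5): δ = 18.74°  ✓
  (3,6): δ = 17.27°  ✓
  (3,7): δ = 74.44°  ·
  (4,5): δ = 128.60°  ·
  (4,6): δ = 92.59°  ·
  (4,7): δ = 35.43°  ·
  (5,6): δ = 143.99°  ·
  (5,7): δ = 86.82°  ·
  (6,7): δ = 122.83°  ·
antipodal pairs: 6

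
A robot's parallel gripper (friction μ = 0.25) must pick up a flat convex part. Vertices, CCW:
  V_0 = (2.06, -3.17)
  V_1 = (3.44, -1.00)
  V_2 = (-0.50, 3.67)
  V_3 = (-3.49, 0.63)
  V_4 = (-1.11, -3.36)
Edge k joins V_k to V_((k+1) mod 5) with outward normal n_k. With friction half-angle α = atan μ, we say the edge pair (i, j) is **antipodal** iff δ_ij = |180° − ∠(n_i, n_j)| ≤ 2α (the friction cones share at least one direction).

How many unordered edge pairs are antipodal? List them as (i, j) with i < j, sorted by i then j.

α = atan 0.25 = 14.04°;  2α = 28.07°
n_0 = (+0.8438, -0.5366)
n_1 = (+0.7643, +0.6448)
n_2 = (-0.7129, +0.7012)
n_3 = (-0.8588, -0.5123)
n_4 = (+0.0598, -0.9982)
  (0,1): δ = 107.39°  ·
  (0,2): δ = 12.07°  ✓
  (0,3): δ = 63.27°  ·
  (0,4): δ = 125.88°  ·
  (1,2): δ = 84.68°  ·
  (1,3): δ = 9.34°  ✓
  (1,4): δ = 53.28°  ·
  (2,3): δ = 104.66°  ·
  (2,4): δ = 42.05°  ·
  (3,4): δ = 117.39°  ·
antipodal pairs: 2

count = 2; pairs: (0,2), (1,3)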